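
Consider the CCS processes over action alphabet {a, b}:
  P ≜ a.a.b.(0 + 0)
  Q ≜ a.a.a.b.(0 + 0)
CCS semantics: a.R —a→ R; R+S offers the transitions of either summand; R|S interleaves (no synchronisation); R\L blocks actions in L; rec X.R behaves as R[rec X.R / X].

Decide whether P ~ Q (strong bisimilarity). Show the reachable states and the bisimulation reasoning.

not bisimilar

Reachable graph of P (4 states):
  u0 = a.a.b.(0 + 0) ⊢ -a-> u1
  u1 = a.b.(0 + 0) ⊢ -a-> u2
  u2 = b.(0 + 0) ⊢ -b-> u3
  u3 = 0 + 0 ⊢ stopped
Reachable graph of Q (5 states):
  v0 = a.a.a.b.(0 + 0) ⊢ -a-> v1
  v1 = a.a.b.(0 + 0) ⊢ -a-> v2
  v2 = a.b.(0 + 0) ⊢ -a-> v3
  v3 = b.(0 + 0) ⊢ -b-> v4
  v4 = 0 + 0 ⊢ stopped
Partition-refinement fixed point:
  B0 = {u0, v1}
  B1 = {u1, v2}
  B2 = {u2, v3}
  B3 = {u3, v4}
  B4 = {v0}
u0 ∈ B0, v0 ∈ B4 → different blocks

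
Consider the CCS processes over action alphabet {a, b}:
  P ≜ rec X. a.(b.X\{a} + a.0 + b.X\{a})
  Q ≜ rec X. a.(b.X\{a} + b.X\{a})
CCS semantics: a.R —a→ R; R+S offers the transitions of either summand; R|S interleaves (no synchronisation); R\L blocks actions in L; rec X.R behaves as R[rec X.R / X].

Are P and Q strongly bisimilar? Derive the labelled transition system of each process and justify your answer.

P ≁ Q

P's transition system — 4 states:
  p0 = rec X. a.(b.X\{a} + a.0 + b.X\{a}) ⊢ =a=> p1
  p1 = b.(rec X. a.(b.X\{a} + a.0 + b.X\{a}))\{a} + a.0 + b.(rec X. a.(b.X\{a} + a.0 + b.X\{a}))\{a} ⊢ =a=> p2, =b=> p3
  p2 = 0 ⊢ deadlocked
  p3 = (rec X. a.(b.X\{a} + a.0 + b.X\{a}))\{a} ⊢ deadlocked
Q's transition system — 3 states:
  q0 = rec X. a.(b.X\{a} + b.X\{a}) ⊢ =a=> q1
  q1 = b.(rec X. a.(b.X\{a} + b.X\{a}))\{a} + b.(rec X. a.(b.X\{a} + b.X\{a}))\{a} ⊢ =b=> q2
  q2 = (rec X. a.(b.X\{a} + b.X\{a}))\{a} ⊢ deadlocked
Coarsest stable partition (strong bisimilarity classes):
  B0 = {p0}
  B1 = {p1}
  B2 = {p2, p3, q2}
  B3 = {q0}
  B4 = {q1}
p0 ∈ B0, q0 ∈ B3 → different blocks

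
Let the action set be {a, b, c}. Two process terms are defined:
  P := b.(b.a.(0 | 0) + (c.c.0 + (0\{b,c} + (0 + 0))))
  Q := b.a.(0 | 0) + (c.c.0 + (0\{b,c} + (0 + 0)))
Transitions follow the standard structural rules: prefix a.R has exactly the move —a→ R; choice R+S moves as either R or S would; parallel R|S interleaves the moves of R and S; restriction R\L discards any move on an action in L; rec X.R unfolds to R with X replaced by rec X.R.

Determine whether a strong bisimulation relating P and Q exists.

Reachable graph of P (6 states):
  p0 = b.(b.a.(0 | 0) + (c.c.0 + (0\{b,c} + (0 + 0)))) has moves =b=> p1
  p1 = b.a.(0 | 0) + (c.c.0 + (0\{b,c} + (0 + 0))) has moves =b=> p2, =c=> p3
  p2 = a.(0 | 0) has moves =a=> p4
  p3 = c.0 has moves =c=> p5
  p4 = 0 | 0 has moves deadlocked
  p5 = 0 has moves deadlocked
Reachable graph of Q (5 states):
  q0 = b.a.(0 | 0) + (c.c.0 + (0\{b,c} + (0 + 0))) has moves =b=> q1, =c=> q2
  q1 = a.(0 | 0) has moves =a=> q3
  q2 = c.0 has moves =c=> q4
  q3 = 0 | 0 has moves deadlocked
  q4 = 0 has moves deadlocked
Bisimilarity quotient blocks:
  B0 = {p0}
  B1 = {p1, q0}
  B2 = {p3, q2}
  B3 = {p4, p5, q3, q4}
  B4 = {p2, q1}
p0 ∈ B0, q0 ∈ B1 → different blocks

NO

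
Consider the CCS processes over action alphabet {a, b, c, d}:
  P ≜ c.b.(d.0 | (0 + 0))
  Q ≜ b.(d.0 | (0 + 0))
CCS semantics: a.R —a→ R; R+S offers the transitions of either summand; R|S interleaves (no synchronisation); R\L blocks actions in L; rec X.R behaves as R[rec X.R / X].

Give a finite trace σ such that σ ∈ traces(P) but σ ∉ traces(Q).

Reachable graph of P (4 states):
  s0 = c.b.(d.0 | (0 + 0)) has moves —c→ s1
  s1 = b.(d.0 | (0 + 0)) has moves —b→ s2
  s2 = d.0 | (0 + 0) has moves —d→ s3
  s3 = 0 | (0 + 0) has moves deadlocked
Reachable graph of Q (3 states):
  t0 = b.(d.0 | (0 + 0)) has moves —b→ t1
  t1 = d.0 | (0 + 0) has moves —d→ t2
  t2 = 0 | (0 + 0) has moves deadlocked
Executing c from P (initial set {s0}):
  step 1 (c): {s1}
  ✓ P
Executing c from Q (initial set {t0}):
  step 1 (c): ∅  — Q cannot continue

c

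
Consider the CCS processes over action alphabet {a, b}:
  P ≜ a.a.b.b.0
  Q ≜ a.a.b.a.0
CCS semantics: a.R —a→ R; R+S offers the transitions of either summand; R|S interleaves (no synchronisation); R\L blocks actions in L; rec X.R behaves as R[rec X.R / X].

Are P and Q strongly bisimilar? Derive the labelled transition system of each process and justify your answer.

P ≁ Q

P's transition system — 5 states:
  s0 = a.a.b.b.0 | --a--▸ s1
  s1 = a.b.b.0 | --a--▸ s2
  s2 = b.b.0 | --b--▸ s3
  s3 = b.0 | --b--▸ s4
  s4 = 0 | ∅
Q's transition system — 5 states:
  t0 = a.a.b.a.0 | --a--▸ t1
  t1 = a.b.a.0 | --a--▸ t2
  t2 = b.a.0 | --b--▸ t3
  t3 = a.0 | --a--▸ t4
  t4 = 0 | ∅
Bisimilarity quotient blocks:
  B0 = {s0}
  B1 = {s1}
  B2 = {s2}
  B3 = {s3}
  B4 = {s4, t4}
  B5 = {t0}
  B6 = {t1}
  B7 = {t2}
  B8 = {t3}
s0 ∈ B0, t0 ∈ B5 → different blocks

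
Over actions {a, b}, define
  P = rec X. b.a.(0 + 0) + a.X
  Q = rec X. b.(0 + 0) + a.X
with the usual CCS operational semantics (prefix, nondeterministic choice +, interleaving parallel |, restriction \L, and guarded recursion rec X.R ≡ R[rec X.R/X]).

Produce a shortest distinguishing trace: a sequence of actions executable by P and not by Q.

ba

P's transition system — 3 states:
  u0 = rec X. b.a.(0 + 0) + a.X :: ··a··> u0, ··b··> u1
  u1 = a.(0 + 0) :: ··a··> u2
  u2 = 0 + 0 :: ∅
Q's transition system — 2 states:
  v0 = rec X. b.(0 + 0) + a.X :: ··a··> v0, ··b··> v1
  v1 = 0 + 0 :: ∅
Trace ⟨ba⟩ through P, begin at {u0}:
  after b @ step 1: {u1}
  after a @ step 2: {u2}
  ✓ P
Trace ⟨ba⟩ through Q, begin at {v0}:
  after b @ step 1: {v1}
  after a @ step 2: ∅ (Q stuck)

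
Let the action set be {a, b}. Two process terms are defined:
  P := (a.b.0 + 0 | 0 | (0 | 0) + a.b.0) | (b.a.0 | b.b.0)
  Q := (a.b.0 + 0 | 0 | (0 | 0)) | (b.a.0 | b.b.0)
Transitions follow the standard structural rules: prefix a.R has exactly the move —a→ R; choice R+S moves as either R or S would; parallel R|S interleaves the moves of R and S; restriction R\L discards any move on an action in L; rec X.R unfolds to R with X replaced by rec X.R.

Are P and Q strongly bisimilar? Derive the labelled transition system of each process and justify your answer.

Reachable graph of P (27 states):
  s0 = (a.b.0 + 0 | 0 | (0 | 0) + a.b.0) | (b.a.0 | b.b.0) has moves —a→ s1, —b→ s2, —b→ s3
  s1 = b.0 | (b.a.0 | b.b.0) has moves —b→ s4, —b→ s5, —b→ s6
  s2 = (a.b.0 + 0 | 0 | (0 | 0) + a.b.0) | (a.0 | b.b.0) has moves —a→ s5, —a→ s7, —b→ s8
  s3 = (a.b.0 + 0 | 0 | (0 | 0) + a.b.0) | (b.a.0 | b.0) has moves —a→ s6, —b→ s8, —b→ s9
  s4 = 0 | (b.a.0 | b.b.0) has moves —b→ s10, —b→ s11
  s5 = b.0 | (a.0 | b.b.0) has moves —a→ s12, —b→ s10, —b→ s13
  s6 = b.0 | (b.a.0 | b.0) has moves —b→ s11, —b→ s13, —b→ s14
  s7 = (a.b.0 + 0 | 0 | (0 | 0) + a.b.0) | (0 | b.b.0) has moves —a→ s12, —b→ s15
  s8 = (a.b.0 + 0 | 0 | (0 | 0) + a.b.0) | (a.0 | b.0) has moves —a→ s13, —a→ s15, —b→ s16
  s9 = (a.b.0 + 0 | 0 | (0 | 0) + a.b.0) | (b.a.0 | 0) has moves —a→ s14, —b→ s16
  s10 = 0 | (a.0 | b.b.0) has moves —a→ s17, —b→ s18
  s11 = 0 | (b.a.0 | b.0) has moves —b→ s18, —b→ s19
  s12 = b.0 | (0 | b.b.0) has moves —b→ s17, —b→ s20
  s13 = b.0 | (a.0 | b.0) has moves —a→ s20, —b→ s18, —b→ s21
  s14 = b.0 | (b.a.0 | 0) has moves —b→ s19, —b→ s21
  s15 = (a.b.0 + 0 | 0 | (0 | 0) + a.b.0) | (0 | b.0) has moves —a→ s20, —b→ s22
  s16 = (a.b.0 + 0 | 0 | (0 | 0) + a.b.0) | (a.0 | 0) has moves —a→ s21, —a→ s22
  s17 = 0 | (0 | b.b.0) has moves —b→ s23
  s18 = 0 | (a.0 | b.0) has moves —a→ s23, —b→ s24
  s19 = 0 | (b.a.0 | 0) has moves —b→ s24
  s20 = b.0 | (0 | b.0) has moves —b→ s23, —b→ s25
  s21 = b.0 | (a.0 | 0) has moves —a→ s25, —b→ s24
  s22 = (a.b.0 + 0 | 0 | (0 | 0) + a.b.0) | (0 | 0) has moves —a→ s25
  s23 = 0 | (0 | b.0) has moves —b→ s26
  s24 = 0 | (a.0 | 0) has moves —a→ s26
  s25 = b.0 | (0 | 0) has moves —b→ s26
  s26 = 0 | (0 | 0) has moves ∅
Reachable graph of Q (27 states):
  t0 = (a.b.0 + 0 | 0 | (0 | 0)) | (b.a.0 | b.b.0) has moves —a→ t1, —b→ t2, —b→ t3
  t1 = b.0 | (b.a.0 | b.b.0) has moves —b→ t4, —b→ t5, —b→ t6
  t2 = (a.b.0 + 0 | 0 | (0 | 0)) | (a.0 | b.b.0) has moves —a→ t5, —a→ t7, —b→ t8
  t3 = (a.b.0 + 0 | 0 | (0 | 0)) | (b.a.0 | b.0) has moves —a→ t6, —b→ t8, —b→ t9
  t4 = 0 | (b.a.0 | b.b.0) has moves —b→ t10, —b→ t11
  t5 = b.0 | (a.0 | b.b.0) has moves —a→ t12, —b→ t10, —b→ t13
  t6 = b.0 | (b.a.0 | b.0) has moves —b→ t11, —b→ t13, —b→ t14
  t7 = (a.b.0 + 0 | 0 | (0 | 0)) | (0 | b.b.0) has moves —a→ t12, —b→ t15
  t8 = (a.b.0 + 0 | 0 | (0 | 0)) | (a.0 | b.0) has moves —a→ t13, —a→ t15, —b→ t16
  t9 = (a.b.0 + 0 | 0 | (0 | 0)) | (b.a.0 | 0) has moves —a→ t14, —b→ t16
  t10 = 0 | (a.0 | b.b.0) has moves —a→ t17, —b→ t18
  t11 = 0 | (b.a.0 | b.0) has moves —b→ t18, —b→ t19
  t12 = b.0 | (0 | b.b.0) has moves —b→ t17, —b→ t20
  t13 = b.0 | (a.0 | b.0) has moves —a→ t20, —b→ t18, —b→ t21
  t14 = b.0 | (b.a.0 | 0) has moves —b→ t19, —b→ t21
  t15 = (a.b.0 + 0 | 0 | (0 | 0)) | (0 | b.0) has moves —a→ t20, —b→ t22
  t16 = (a.b.0 + 0 | 0 | (0 | 0)) | (a.0 | 0) has moves —a→ t21, —a→ t22
  t17 = 0 | (0 | b.b.0) has moves —b→ t23
  t18 = 0 | (a.0 | b.0) has moves —a→ t23, —b→ t24
  t19 = 0 | (b.a.0 | 0) has moves —b→ t24
  t20 = b.0 | (0 | b.0) has moves —b→ t23, —b→ t25
  t21 = b.0 | (a.0 | 0) has moves —a→ t25, —b→ t24
  t22 = (a.b.0 + 0 | 0 | (0 | 0)) | (0 | 0) has moves —a→ t25
  t23 = 0 | (0 | b.0) has moves —b→ t26
  t24 = 0 | (a.0 | 0) has moves —a→ t26
  t25 = b.0 | (0 | 0) has moves —b→ t26
  t26 = 0 | (0 | 0) has moves ∅
Coarsest stable partition (strong bisimilarity classes):
  B0 = {s0, t0}
  B1 = {s1, t1}
  B2 = {s4, s6, t4, t6}
  B3 = {s11, s14, t11, t14}
  B4 = {s19, t19}
  B5 = {s24, t24}
  B6 = {s26, t26}
  B7 = {s18, s21, t18, t21}
  B8 = {s23, s25, t23, t25}
  B9 = {s10, s13, t10, t13}
  B10 = {s17, s20, t17, t20}
  B11 = {s5, t5}
  B12 = {s12, t12}
  B13 = {s2, t2}
  B14 = {s7, t7}
  B15 = {s15, t15}
  B16 = {s22, t22}
  B17 = {s8, t8}
  B18 = {s16, t16}
  B19 = {s3, t3}
  B20 = {s9, t9}
s0 ∈ B0, t0 ∈ B0 → same block

P ~ Q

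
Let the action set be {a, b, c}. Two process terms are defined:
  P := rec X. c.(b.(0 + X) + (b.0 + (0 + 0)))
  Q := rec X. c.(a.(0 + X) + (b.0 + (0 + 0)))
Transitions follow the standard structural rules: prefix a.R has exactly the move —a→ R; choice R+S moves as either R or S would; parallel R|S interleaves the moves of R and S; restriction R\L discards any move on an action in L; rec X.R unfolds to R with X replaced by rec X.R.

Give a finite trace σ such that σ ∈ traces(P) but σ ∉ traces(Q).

cbc

P's transition system — 4 states:
  s0 = rec X. c.(b.(0 + X) + (b.0 + (0 + 0))) → ··c··> s1
  s1 = b.(0 + (rec X. c.(b.(0 + X) + (b.0 + (0 + 0))))) + (b.0 + (0 + 0)) → ··b··> s2, ··b··> s3
  s2 = 0 → ∅
  s3 = 0 + (rec X. c.(b.(0 + X) + (b.0 + (0 + 0)))) → ··c··> s1
Q's transition system — 4 states:
  t0 = rec X. c.(a.(0 + X) + (b.0 + (0 + 0))) → ··c··> t1
  t1 = a.(0 + (rec X. c.(a.(0 + X) + (b.0 + (0 + 0))))) + (b.0 + (0 + 0)) → ··a··> t2, ··b··> t3
  t2 = 0 + (rec X. c.(a.(0 + X) + (b.0 + (0 + 0)))) → ··c··> t1
  t3 = 0 → ∅
Run σ = ⟨cbc⟩ on P: start {s0}
  after c @ step 1: {s1}
  after b @ step 2: {s2, s3}
  after c @ step 3: {s1}
  P completes σ.
Run σ = ⟨cbc⟩ on Q: start {t0}
  after c @ step 1: {t1}
  after b @ step 2: {t3}
  after c @ step 3: no successor for Q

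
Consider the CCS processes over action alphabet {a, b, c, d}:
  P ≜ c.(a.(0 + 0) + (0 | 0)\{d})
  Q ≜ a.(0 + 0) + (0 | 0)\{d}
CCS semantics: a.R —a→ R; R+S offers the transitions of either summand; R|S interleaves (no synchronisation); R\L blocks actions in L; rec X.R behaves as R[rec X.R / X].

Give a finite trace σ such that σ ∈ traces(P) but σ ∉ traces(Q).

c

P's transition system — 3 states:
  m0 = c.(a.(0 + 0) + (0 | 0)\{d}) | ··c··> m1
  m1 = a.(0 + 0) + (0 | 0)\{d} | ··a··> m2
  m2 = 0 + 0 | stopped
Q's transition system — 2 states:
  n0 = a.(0 + 0) + (0 | 0)\{d} | ··a··> n1
  n1 = 0 + 0 | stopped
Executing c from P (initial set {m0}):
  after c @ step 1: {m1}
  P completes σ.
Executing c from Q (initial set {n0}):
  after c @ step 1: ∅  — Q cannot continue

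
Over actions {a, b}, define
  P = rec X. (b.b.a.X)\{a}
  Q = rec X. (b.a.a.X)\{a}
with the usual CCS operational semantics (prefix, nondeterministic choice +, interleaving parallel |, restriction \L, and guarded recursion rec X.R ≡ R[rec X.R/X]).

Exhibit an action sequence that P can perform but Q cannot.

LTS(P): 3 reachable states
  m0 = rec X. (b.b.a.X)\{a} | --b--▸ m1
  m1 = (b.a.(rec X. (b.b.a.X)\{a}))\{a} | --b--▸ m2
  m2 = (a.(rec X. (b.b.a.X)\{a}))\{a} | ·
LTS(Q): 2 reachable states
  n0 = rec X. (b.a.a.X)\{a} | --b--▸ n1
  n1 = (a.a.(rec X. (b.a.a.X)\{a}))\{a} | ·
Trace ⟨bb⟩ through P, begin at {m0}:
  after b @ step 1: {m1}
  after b @ step 2: {m2}
  ✓ P
Trace ⟨bb⟩ through Q, begin at {n0}:
  after b @ step 1: {n1}
  after b @ step 2: ∅  — Q cannot continue

bb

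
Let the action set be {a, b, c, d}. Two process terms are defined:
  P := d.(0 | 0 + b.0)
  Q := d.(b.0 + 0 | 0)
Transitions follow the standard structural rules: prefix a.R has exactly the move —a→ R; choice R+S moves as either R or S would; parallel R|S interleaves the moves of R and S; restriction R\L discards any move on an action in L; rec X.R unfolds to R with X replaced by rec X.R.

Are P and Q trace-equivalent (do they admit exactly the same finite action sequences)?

trace-equivalent

LTS(P): 3 reachable states
  m0 = d.(0 | 0 + b.0) | -d-> m1
  m1 = 0 | 0 + b.0 | -b-> m2
  m2 = 0 | stopped
LTS(Q): 3 reachable states
  n0 = d.(b.0 + 0 | 0) | -d-> n1
  n1 = b.0 + 0 | 0 | -b-> n2
  n2 = 0 | stopped
Coarsest stable partition (strong bisimilarity classes):
  B0 = {m0, n0}
  B1 = {m1, n1}
  B2 = {m2, n2}
m0 ∈ B0, n0 ∈ B0 → same block
Bisimilar ⇒ trace-equivalent.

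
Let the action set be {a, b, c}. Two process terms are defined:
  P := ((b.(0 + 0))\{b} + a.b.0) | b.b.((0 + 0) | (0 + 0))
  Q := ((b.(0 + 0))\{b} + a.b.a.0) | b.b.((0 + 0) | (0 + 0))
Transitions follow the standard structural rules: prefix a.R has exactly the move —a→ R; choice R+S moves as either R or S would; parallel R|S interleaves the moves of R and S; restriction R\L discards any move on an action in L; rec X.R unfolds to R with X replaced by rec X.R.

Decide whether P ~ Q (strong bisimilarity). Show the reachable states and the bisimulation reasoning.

P ≁ Q

P's transition system — 9 states:
  u0 = ((b.(0 + 0))\{b} + a.b.0) | b.b.((0 + 0) | (0 + 0)) | --a--▸ u1, --b--▸ u2
  u1 = b.0 | b.b.((0 + 0) | (0 + 0)) | --b--▸ u3, --b--▸ u4
  u2 = ((b.(0 + 0))\{b} + a.b.0) | b.((0 + 0) | (0 + 0)) | --a--▸ u4, --b--▸ u5
  u3 = 0 | b.b.((0 + 0) | (0 + 0)) | --b--▸ u6
  u4 = b.0 | b.((0 + 0) | (0 + 0)) | --b--▸ u6, --b--▸ u7
  u5 = ((b.(0 + 0))\{b} + a.b.0) | ((0 + 0) | (0 + 0)) | --a--▸ u7
  u6 = 0 | b.((0 + 0) | (0 + 0)) | --b--▸ u8
  u7 = b.0 | ((0 + 0) | (0 + 0)) | --b--▸ u8
  u8 = 0 | ((0 + 0) | (0 + 0)) | stopped
Q's transition system — 12 states:
  v0 = ((b.(0 + 0))\{b} + a.b.a.0) | b.b.((0 + 0) | (0 + 0)) | --a--▸ v1, --b--▸ v2
  v1 = b.a.0 | b.b.((0 + 0) | (0 + 0)) | --b--▸ v3, --b--▸ v4
  v2 = ((b.(0 + 0))\{b} + a.b.a.0) | b.((0 + 0) | (0 + 0)) | --a--▸ v4, --b--▸ v5
  v3 = a.0 | b.b.((0 + 0) | (0 + 0)) | --a--▸ v6, --b--▸ v7
  v4 = b.a.0 | b.((0 + 0) | (0 + 0)) | --b--▸ v7, --b--▸ v8
  v5 = ((b.(0 + 0))\{b} + a.b.a.0) | ((0 + 0) | (0 + 0)) | --a--▸ v8
  v6 = 0 | b.b.((0 + 0) | (0 + 0)) | --b--▸ v9
  v7 = a.0 | b.((0 + 0) | (0 + 0)) | --a--▸ v9, --b--▸ v10
  v8 = b.a.0 | ((0 + 0) | (0 + 0)) | --b--▸ v10
  v9 = 0 | b.((0 + 0) | (0 + 0)) | --b--▸ v11
  v10 = a.0 | ((0 + 0) | (0 + 0)) | --a--▸ v11
  v11 = 0 | ((0 + 0) | (0 + 0)) | stopped
Coarsest stable partition (strong bisimilarity classes):
  B0 = {u0}
  B1 = {u2}
  B2 = {u5}
  B3 = {u6, u7, v9}
  B4 = {u8, v11}
  B5 = {u3, u4, v6}
  B6 = {u1}
  B7 = {v0}
  B8 = {v1}
  B9 = {v3}
  B10 = {v7}
  B11 = {v10}
  B12 = {v4}
  B13 = {v8}
  B14 = {v2}
  B15 = {v5}
u0 ∈ B0, v0 ∈ B7 → different blocks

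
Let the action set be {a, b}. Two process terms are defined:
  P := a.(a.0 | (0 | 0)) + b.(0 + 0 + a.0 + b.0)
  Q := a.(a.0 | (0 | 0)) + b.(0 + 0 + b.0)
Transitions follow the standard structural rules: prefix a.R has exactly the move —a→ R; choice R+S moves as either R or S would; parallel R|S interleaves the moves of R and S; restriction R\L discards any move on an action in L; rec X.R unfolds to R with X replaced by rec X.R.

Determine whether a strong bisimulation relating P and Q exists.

P's transition system — 5 states:
  p0 = a.(a.0 | (0 | 0)) + b.(0 + 0 + a.0 + b.0) | =a=> p1, =b=> p2
  p1 = a.0 | (0 | 0) | =a=> p3
  p2 = 0 + 0 + a.0 + b.0 | =a=> p4, =b=> p4
  p3 = 0 | (0 | 0) | deadlocked
  p4 = 0 | deadlocked
Q's transition system — 5 states:
  q0 = a.(a.0 | (0 | 0)) + b.(0 + 0 + b.0) | =a=> q1, =b=> q2
  q1 = a.0 | (0 | 0) | =a=> q3
  q2 = 0 + 0 + b.0 | =b=> q4
  q3 = 0 | (0 | 0) | deadlocked
  q4 = 0 | deadlocked
Partition-refinement fixed point:
  B0 = {p0}
  B1 = {p1, q1}
  B2 = {p3, p4, q3, q4}
  B3 = {p2}
  B4 = {q0}
  B5 = {q2}
p0 ∈ B0, q0 ∈ B4 → different blocks

not bisimilar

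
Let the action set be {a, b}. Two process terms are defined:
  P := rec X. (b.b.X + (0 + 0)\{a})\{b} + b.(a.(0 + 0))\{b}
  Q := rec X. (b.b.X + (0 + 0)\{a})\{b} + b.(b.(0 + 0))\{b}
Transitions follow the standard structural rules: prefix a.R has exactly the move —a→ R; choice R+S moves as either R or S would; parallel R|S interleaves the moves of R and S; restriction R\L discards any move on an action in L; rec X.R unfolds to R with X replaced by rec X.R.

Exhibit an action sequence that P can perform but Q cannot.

ba

LTS(P): 3 reachable states
  s0 = rec X. (b.b.X + (0 + 0)\{a})\{b} + b.(a.(0 + 0))\{b} → ··b··> s1
  s1 = (a.(0 + 0))\{b} → ··a··> s2
  s2 = (0 + 0)\{b} → ∅
LTS(Q): 2 reachable states
  t0 = rec X. (b.b.X + (0 + 0)\{a})\{b} + b.(b.(0 + 0))\{b} → ··b··> t1
  t1 = (b.(0 + 0))\{b} → ∅
Run σ = ⟨ba⟩ on P: start {s0}
  after b @ step 1: {s1}
  after a @ step 2: {s2}
  ✓ P
Run σ = ⟨ba⟩ on Q: start {t0}
  after b @ step 1: {t1}
  after a @ step 2: no successor for Q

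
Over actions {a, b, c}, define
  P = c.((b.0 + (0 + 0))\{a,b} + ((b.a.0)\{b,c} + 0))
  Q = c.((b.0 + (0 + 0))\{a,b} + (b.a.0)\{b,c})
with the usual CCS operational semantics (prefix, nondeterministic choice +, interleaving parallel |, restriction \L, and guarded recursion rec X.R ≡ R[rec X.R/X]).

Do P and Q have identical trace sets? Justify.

LTS(P): 2 reachable states
  u0 = c.((b.0 + (0 + 0))\{a,b} + ((b.a.0)\{b,c} + 0)) | ··c··> u1
  u1 = (b.0 + (0 + 0))\{a,b} + ((b.a.0)\{b,c} + 0) | ·
LTS(Q): 2 reachable states
  v0 = c.((b.0 + (0 + 0))\{a,b} + (b.a.0)\{b,c}) | ··c··> v1
  v1 = (b.0 + (0 + 0))\{a,b} + (b.a.0)\{b,c} | ·
Partition-refinement fixed point:
  B0 = {u0, v0}
  B1 = {u1, v1}
u0 ∈ B0, v0 ∈ B0 → same block
Bisimilar ⇒ trace-equivalent.

YES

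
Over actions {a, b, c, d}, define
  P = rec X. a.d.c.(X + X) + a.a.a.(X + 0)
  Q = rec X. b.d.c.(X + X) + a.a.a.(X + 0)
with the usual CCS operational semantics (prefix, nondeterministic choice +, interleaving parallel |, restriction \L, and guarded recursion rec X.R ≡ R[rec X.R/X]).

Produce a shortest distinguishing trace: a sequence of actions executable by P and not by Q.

P's transition system — 7 states:
  s0 = rec X. a.d.c.(X + X) + a.a.a.(X + 0) → --a--▸ s1, --a--▸ s2
  s1 = a.a.((rec X. a.d.c.(X + X) + a.a.a.(X + 0)) + 0) → --a--▸ s3
  s2 = d.c.((rec X. a.d.c.(X + X) + a.a.a.(X + 0)) + (rec X. a.d.c.(X + X) + a.a.a.(X + 0))) → --d--▸ s4
  s3 = a.((rec X. a.d.c.(X + X) + a.a.a.(X + 0)) + 0) → --a--▸ s5
  s4 = c.((rec X. a.d.c.(X + X) + a.a.a.(X + 0)) + (rec X. a.d.c.(X + X) + a.a.a.(X + 0))) → --c--▸ s6
  s5 = (rec X. a.d.c.(X + X) + a.a.a.(X + 0)) + 0 → --a--▸ s1, --a--▸ s2
  s6 = (rec X. a.d.c.(X + X) + a.a.a.(X + 0)) + (rec X. a.d.c.(X + X) + a.a.a.(X + 0)) → --a--▸ s1, --a--▸ s2
Q's transition system — 7 states:
  t0 = rec X. b.d.c.(X + X) + a.a.a.(X + 0) → --a--▸ t1, --b--▸ t2
  t1 = a.a.((rec X. b.d.c.(X + X) + a.a.a.(X + 0)) + 0) → --a--▸ t3
  t2 = d.c.((rec X. b.d.c.(X + X) + a.a.a.(X + 0)) + (rec X. b.d.c.(X + X) + a.a.a.(X + 0))) → --d--▸ t4
  t3 = a.((rec X. b.d.c.(X + X) + a.a.a.(X + 0)) + 0) → --a--▸ t5
  t4 = c.((rec X. b.d.c.(X + X) + a.a.a.(X + 0)) + (rec X. b.d.c.(X + X) + a.a.a.(X + 0))) → --c--▸ t6
  t5 = (rec X. b.d.c.(X + X) + a.a.a.(X + 0)) + 0 → --a--▸ t1, --b--▸ t2
  t6 = (rec X. b.d.c.(X + X) + a.a.a.(X + 0)) + (rec X. b.d.c.(X + X) + a.a.a.(X + 0)) → --a--▸ t1, --b--▸ t2
Executing ad from P (initial set {s0}):
  [1] a ⇒ {s1, s2}
  [2] d ⇒ {s4}
  P completes σ.
Executing ad from Q (initial set {t0}):
  [1] a ⇒ {t1}
  [2] d ⇒ ∅ (Q stuck)

ad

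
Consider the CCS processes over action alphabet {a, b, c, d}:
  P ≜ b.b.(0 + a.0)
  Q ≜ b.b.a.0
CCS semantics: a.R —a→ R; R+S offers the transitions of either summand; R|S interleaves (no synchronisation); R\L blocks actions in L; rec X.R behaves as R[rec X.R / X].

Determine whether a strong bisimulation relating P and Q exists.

P ~ Q

LTS(P): 4 reachable states
  p0 = b.b.(0 + a.0) ⊢ =b=> p1
  p1 = b.(0 + a.0) ⊢ =b=> p2
  p2 = 0 + a.0 ⊢ =a=> p3
  p3 = 0 ⊢ ·
LTS(Q): 4 reachable states
  q0 = b.b.a.0 ⊢ =b=> q1
  q1 = b.a.0 ⊢ =b=> q2
  q2 = a.0 ⊢ =a=> q3
  q3 = 0 ⊢ ·
Bisimilarity quotient blocks:
  B0 = {p0, q0}
  B1 = {p1, q1}
  B2 = {p2, q2}
  B3 = {p3, q3}
p0 ∈ B0, q0 ∈ B0 → same block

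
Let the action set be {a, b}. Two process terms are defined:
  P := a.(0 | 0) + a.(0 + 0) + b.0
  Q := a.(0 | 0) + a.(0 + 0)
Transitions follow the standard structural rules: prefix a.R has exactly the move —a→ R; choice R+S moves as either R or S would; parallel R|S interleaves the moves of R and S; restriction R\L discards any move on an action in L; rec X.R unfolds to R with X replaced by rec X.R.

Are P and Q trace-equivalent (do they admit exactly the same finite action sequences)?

traces(P) ≠ traces(Q) — witness ⟨b⟩

Reachable graph of P (4 states):
  p0 = a.(0 | 0) + a.(0 + 0) + b.0 ⊢ —a→ p1, —a→ p2, —b→ p3
  p1 = 0 + 0 ⊢ ∅
  p2 = 0 | 0 ⊢ ∅
  p3 = 0 ⊢ ∅
Reachable graph of Q (3 states):
  q0 = a.(0 | 0) + a.(0 + 0) ⊢ —a→ q1, —a→ q2
  q1 = 0 + 0 ⊢ ∅
  q2 = 0 | 0 ⊢ ∅
Executing b from P (initial set {p0}):
  [1] b ⇒ {p3}
  ✓ P
Executing b from Q (initial set {q0}):
  [1] b ⇒ ∅ (Q stuck)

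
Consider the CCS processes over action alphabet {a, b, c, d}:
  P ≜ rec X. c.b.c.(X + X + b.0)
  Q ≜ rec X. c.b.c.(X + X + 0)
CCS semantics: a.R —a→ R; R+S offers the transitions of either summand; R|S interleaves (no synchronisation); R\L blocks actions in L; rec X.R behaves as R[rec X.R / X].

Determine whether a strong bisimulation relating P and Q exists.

P's transition system — 5 states:
  s0 = rec X. c.b.c.(X + X + b.0) has moves -c-> s1
  s1 = b.c.((rec X. c.b.c.(X + X + b.0)) + (rec X. c.b.c.(X + X + b.0)) + b.0) has moves -b-> s2
  s2 = c.((rec X. c.b.c.(X + X + b.0)) + (rec X. c.b.c.(X + X + b.0)) + b.0) has moves -c-> s3
  s3 = (rec X. c.b.c.(X + X + b.0)) + (rec X. c.b.c.(X + X + b.0)) + b.0 has moves -b-> s4, -c-> s1
  s4 = 0 has moves (no moves)
Q's transition system — 4 states:
  t0 = rec X. c.b.c.(X + X + 0) has moves -c-> t1
  t1 = b.c.((rec X. c.b.c.(X + X + 0)) + (rec X. c.b.c.(X + X + 0)) + 0) has moves -b-> t2
  t2 = c.((rec X. c.b.c.(X + X + 0)) + (rec X. c.b.c.(X + X + 0)) + 0) has moves -c-> t3
  t3 = (rec X. c.b.c.(X + X + 0)) + (rec X. c.b.c.(X + X + 0)) + 0 has moves -c-> t1
Coarsest stable partition (strong bisimilarity classes):
  B0 = {s0}
  B1 = {s1}
  B2 = {s2}
  B3 = {s3}
  B4 = {s4}
  B5 = {t0, t3}
  B6 = {t1}
  B7 = {t2}
s0 ∈ B0, t0 ∈ B5 → different blocks

NO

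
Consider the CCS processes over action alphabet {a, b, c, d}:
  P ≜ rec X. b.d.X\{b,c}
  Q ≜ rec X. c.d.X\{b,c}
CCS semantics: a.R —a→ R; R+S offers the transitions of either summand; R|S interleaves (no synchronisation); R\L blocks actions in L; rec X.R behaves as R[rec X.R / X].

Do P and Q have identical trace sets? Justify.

P's transition system — 3 states:
  u0 = rec X. b.d.X\{b,c} | -b-> u1
  u1 = d.(rec X. b.d.X\{b,c})\{b,c} | -d-> u2
  u2 = (rec X. b.d.X\{b,c})\{b,c} | ∅
Q's transition system — 3 states:
  v0 = rec X. c.d.X\{b,c} | -c-> v1
  v1 = d.(rec X. c.d.X\{b,c})\{b,c} | -d-> v2
  v2 = (rec X. c.d.X\{b,c})\{b,c} | ∅
Trace ⟨b⟩ through P, begin at {u0}:
  after b @ step 1: {u1}
  ✓ P
Trace ⟨b⟩ through Q, begin at {v0}:
  after b @ step 1: no successor for Q

trace-distinct — witness ⟨b⟩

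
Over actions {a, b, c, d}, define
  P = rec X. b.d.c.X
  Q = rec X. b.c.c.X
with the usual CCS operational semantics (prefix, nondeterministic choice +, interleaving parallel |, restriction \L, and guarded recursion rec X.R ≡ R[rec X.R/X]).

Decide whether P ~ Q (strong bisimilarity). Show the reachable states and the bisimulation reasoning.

NO

Reachable graph of P (3 states):
  p0 = rec X. b.d.c.X :: ··b··> p1
  p1 = d.c.(rec X. b.d.c.X) :: ··d··> p2
  p2 = c.(rec X. b.d.c.X) :: ··c··> p0
Reachable graph of Q (3 states):
  q0 = rec X. b.c.c.X :: ··b··> q1
  q1 = c.c.(rec X. b.c.c.X) :: ··c··> q2
  q2 = c.(rec X. b.c.c.X) :: ··c··> q0
Coarsest stable partition (strong bisimilarity classes):
  B0 = {p0}
  B1 = {p1}
  B2 = {p2}
  B3 = {q0}
  B4 = {q1}
  B5 = {q2}
p0 ∈ B0, q0 ∈ B3 → different blocks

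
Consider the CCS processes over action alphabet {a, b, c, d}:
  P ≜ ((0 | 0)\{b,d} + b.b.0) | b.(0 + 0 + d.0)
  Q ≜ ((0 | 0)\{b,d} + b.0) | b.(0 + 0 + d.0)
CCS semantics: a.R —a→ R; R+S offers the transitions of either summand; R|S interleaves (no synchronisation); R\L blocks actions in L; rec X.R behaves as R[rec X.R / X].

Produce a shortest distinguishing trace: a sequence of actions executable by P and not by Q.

bbb

LTS(P): 9 reachable states
  s0 = ((0 | 0)\{b,d} + b.b.0) | b.(0 + 0 + d.0) ⊢ =b=> s1, =b=> s2
  s1 = ((0 | 0)\{b,d} + b.b.0) | (0 + 0 + d.0) ⊢ =b=> s3, =d=> s4
  s2 = b.0 | b.(0 + 0 + d.0) ⊢ =b=> s3, =b=> s5
  s3 = b.0 | (0 + 0 + d.0) ⊢ =b=> s6, =d=> s7
  s4 = ((0 | 0)\{b,d} + b.b.0) | 0 ⊢ =b=> s7
  s5 = 0 | b.(0 + 0 + d.0) ⊢ =b=> s6
  s6 = 0 | (0 + 0 + d.0) ⊢ =d=> s8
  s7 = b.0 | 0 ⊢ =b=> s8
  s8 = 0 | 0 ⊢ deadlocked
LTS(Q): 6 reachable states
  t0 = ((0 | 0)\{b,d} + b.0) | b.(0 + 0 + d.0) ⊢ =b=> t1, =b=> t2
  t1 = ((0 | 0)\{b,d} + b.0) | (0 + 0 + d.0) ⊢ =b=> t3, =d=> t4
  t2 = 0 | b.(0 + 0 + d.0) ⊢ =b=> t3
  t3 = 0 | (0 + 0 + d.0) ⊢ =d=> t5
  t4 = ((0 | 0)\{b,d} + b.0) | 0 ⊢ =b=> t5
  t5 = 0 | 0 ⊢ deadlocked
Trace ⟨bbb⟩ through P, begin at {s0}:
  step 1 (b): {s1, s2}
  step 2 (b): {s3, s5}
  step 3 (b): {s6}
  ✓ P
Trace ⟨bbb⟩ through Q, begin at {t0}:
  step 1 (b): {t1, t2}
  step 2 (b): {t3}
  step 3 (b): ∅ (Q stuck)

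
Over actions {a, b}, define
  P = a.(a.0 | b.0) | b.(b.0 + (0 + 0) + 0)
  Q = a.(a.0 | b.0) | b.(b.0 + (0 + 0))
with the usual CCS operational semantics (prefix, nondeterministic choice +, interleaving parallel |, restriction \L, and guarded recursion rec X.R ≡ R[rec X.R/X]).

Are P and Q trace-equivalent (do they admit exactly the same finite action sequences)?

P's transition system — 15 states:
  s0 = a.(a.0 | b.0) | b.(b.0 + (0 + 0) + 0) ⊢ ··a··> s1, ··b··> s2
  s1 = a.0 | b.0 | b.(b.0 + (0 + 0) + 0) ⊢ ··a··> s3, ··b··> s4, ··b··> s5
  s2 = a.(a.0 | b.0) | (b.0 + (0 + 0) + 0) ⊢ ··a··> s5, ··b··> s6
  s3 = 0 | b.0 | b.(b.0 + (0 + 0) + 0) ⊢ ··b··> s7, ··b··> s8
  s4 = a.0 | 0 | b.(b.0 + (0 + 0) + 0) ⊢ ··a··> s7, ··b··> s9
  s5 = a.0 | b.0 | (b.0 + (0 + 0) + 0) ⊢ ··a··> s8, ··b··> s10, ··b··> s9
  s6 = a.(a.0 | b.0) | 0 ⊢ ··a··> s10
  s7 = 0 | 0 | b.(b.0 + (0 + 0) + 0) ⊢ ··b··> s11
  s8 = 0 | b.0 | (b.0 + (0 + 0) + 0) ⊢ ··b··> s11, ··b··> s12
  s9 = a.0 | 0 | (b.0 + (0 + 0) + 0) ⊢ ··a··> s11, ··b··> s13
  s10 = a.0 | b.0 | 0 ⊢ ··a··> s12, ··b··> s13
  s11 = 0 | 0 | (b.0 + (0 + 0) + 0) ⊢ ··b··> s14
  s12 = 0 | b.0 | 0 ⊢ ··b··> s14
  s13 = a.0 | 0 | 0 ⊢ ··a··> s14
  s14 = 0 | 0 | 0 ⊢ ·
Q's transition system — 15 states:
  t0 = a.(a.0 | b.0) | b.(b.0 + (0 + 0)) ⊢ ··a··> t1, ··b··> t2
  t1 = a.0 | b.0 | b.(b.0 + (0 + 0)) ⊢ ··a··> t3, ··b··> t4, ··b··> t5
  t2 = a.(a.0 | b.0) | (b.0 + (0 + 0)) ⊢ ··a··> t5, ··b··> t6
  t3 = 0 | b.0 | b.(b.0 + (0 + 0)) ⊢ ··b··> t7, ··b··> t8
  t4 = a.0 | 0 | b.(b.0 + (0 + 0)) ⊢ ··a··> t7, ··b··> t9
  t5 = a.0 | b.0 | (b.0 + (0 + 0)) ⊢ ··a··> t8, ··b··> t10, ··b··> t9
  t6 = a.(a.0 | b.0) | 0 ⊢ ··a··> t10
  t7 = 0 | 0 | b.(b.0 + (0 + 0)) ⊢ ··b··> t11
  t8 = 0 | b.0 | (b.0 + (0 + 0)) ⊢ ··b··> t11, ··b··> t12
  t9 = a.0 | 0 | (b.0 + (0 + 0)) ⊢ ··a··> t11, ··b··> t13
  t10 = a.0 | b.0 | 0 ⊢ ··a··> t12, ··b··> t13
  t11 = 0 | 0 | (b.0 + (0 + 0)) ⊢ ··b··> t14
  t12 = 0 | b.0 | 0 ⊢ ··b··> t14
  t13 = a.0 | 0 | 0 ⊢ ··a··> t14
  t14 = 0 | 0 | 0 ⊢ ·
Bisimilarity quotient blocks:
  B0 = {s0, t0}
  B1 = {s2, t2}
  B2 = {s6, t6}
  B3 = {s10, s9, t10, t9}
  B4 = {s11, s12, t11, t12}
  B5 = {s14, t14}
  B6 = {s13, t13}
  B7 = {s4, s5, t4, t5}
  B8 = {s7, s8, t7, t8}
  B9 = {s1, t1}
  B10 = {s3, t3}
s0 ∈ B0, t0 ∈ B0 → same block
Bisimilar ⇒ trace-equivalent.

trace-equivalent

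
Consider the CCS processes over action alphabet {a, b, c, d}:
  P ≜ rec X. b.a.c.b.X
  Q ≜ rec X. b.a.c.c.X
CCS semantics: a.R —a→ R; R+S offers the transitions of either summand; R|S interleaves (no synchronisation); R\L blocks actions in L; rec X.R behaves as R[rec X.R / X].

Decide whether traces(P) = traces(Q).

trace-distinct — witness ⟨bacb⟩

P's transition system — 4 states:
  u0 = rec X. b.a.c.b.X → ··b··> u1
  u1 = a.c.b.(rec X. b.a.c.b.X) → ··a··> u2
  u2 = c.b.(rec X. b.a.c.b.X) → ··c··> u3
  u3 = b.(rec X. b.a.c.b.X) → ··b··> u0
Q's transition system — 4 states:
  v0 = rec X. b.a.c.c.X → ··b··> v1
  v1 = a.c.c.(rec X. b.a.c.c.X) → ··a··> v2
  v2 = c.c.(rec X. b.a.c.c.X) → ··c··> v3
  v3 = c.(rec X. b.a.c.c.X) → ··c··> v0
Run σ = ⟨bacb⟩ on P: start {u0}
  step 1 (b): {u1}
  step 2 (a): {u2}
  step 3 (c): {u3}
  step 4 (b): {u0}
  — P admits the full trace.
Run σ = ⟨bacb⟩ on Q: start {v0}
  step 1 (b): {v1}
  step 2 (a): {v2}
  step 3 (c): {v3}
  step 4 (b): ∅  — Q cannot continue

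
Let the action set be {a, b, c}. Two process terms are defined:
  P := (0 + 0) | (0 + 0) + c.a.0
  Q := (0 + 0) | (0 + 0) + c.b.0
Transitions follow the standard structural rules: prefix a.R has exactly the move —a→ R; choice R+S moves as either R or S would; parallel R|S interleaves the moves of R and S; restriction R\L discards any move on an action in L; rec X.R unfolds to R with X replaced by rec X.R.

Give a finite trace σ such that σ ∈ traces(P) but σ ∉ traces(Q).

LTS(P): 3 reachable states
  u0 = (0 + 0) | (0 + 0) + c.a.0 | -c-> u1
  u1 = a.0 | -a-> u2
  u2 = 0 | ∅
LTS(Q): 3 reachable states
  v0 = (0 + 0) | (0 + 0) + c.b.0 | -c-> v1
  v1 = b.0 | -b-> v2
  v2 = 0 | ∅
Run σ = ⟨ca⟩ on P: start {u0}
  after c @ step 1: {u1}
  after a @ step 2: {u2}
  ✓ P
Run σ = ⟨ca⟩ on Q: start {v0}
  after c @ step 1: {v1}
  after a @ step 2: ∅ (Q stuck)

ca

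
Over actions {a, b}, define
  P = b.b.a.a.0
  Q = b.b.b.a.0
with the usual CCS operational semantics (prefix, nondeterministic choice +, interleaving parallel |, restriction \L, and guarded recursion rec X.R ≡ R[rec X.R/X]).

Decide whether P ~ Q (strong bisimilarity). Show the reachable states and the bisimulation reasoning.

Reachable graph of P (5 states):
  s0 = b.b.a.a.0 | =b=> s1
  s1 = b.a.a.0 | =b=> s2
  s2 = a.a.0 | =a=> s3
  s3 = a.0 | =a=> s4
  s4 = 0 | ·
Reachable graph of Q (5 states):
  t0 = b.b.b.a.0 | =b=> t1
  t1 = b.b.a.0 | =b=> t2
  t2 = b.a.0 | =b=> t3
  t3 = a.0 | =a=> t4
  t4 = 0 | ·
Bisimilarity quotient blocks:
  B0 = {s0}
  B1 = {s1}
  B2 = {s2}
  B3 = {s3, t3}
  B4 = {s4, t4}
  B5 = {t0}
  B6 = {t1}
  B7 = {t2}
s0 ∈ B0, t0 ∈ B5 → different blocks

NO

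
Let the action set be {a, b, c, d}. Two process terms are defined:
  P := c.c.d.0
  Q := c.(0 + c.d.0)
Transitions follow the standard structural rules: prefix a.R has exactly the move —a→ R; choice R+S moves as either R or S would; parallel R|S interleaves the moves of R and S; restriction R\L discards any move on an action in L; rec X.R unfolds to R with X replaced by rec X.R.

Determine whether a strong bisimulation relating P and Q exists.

P's transition system — 4 states:
  m0 = c.c.d.0 | --c--▸ m1
  m1 = c.d.0 | --c--▸ m2
  m2 = d.0 | --d--▸ m3
  m3 = 0 | ·
Q's transition system — 4 states:
  n0 = c.(0 + c.d.0) | --c--▸ n1
  n1 = 0 + c.d.0 | --c--▸ n2
  n2 = d.0 | --d--▸ n3
  n3 = 0 | ·
Partition-refinement fixed point:
  B0 = {m0, n0}
  B1 = {m1, n1}
  B2 = {m2, n2}
  B3 = {m3, n3}
m0 ∈ B0, n0 ∈ B0 → same block

P ~ Q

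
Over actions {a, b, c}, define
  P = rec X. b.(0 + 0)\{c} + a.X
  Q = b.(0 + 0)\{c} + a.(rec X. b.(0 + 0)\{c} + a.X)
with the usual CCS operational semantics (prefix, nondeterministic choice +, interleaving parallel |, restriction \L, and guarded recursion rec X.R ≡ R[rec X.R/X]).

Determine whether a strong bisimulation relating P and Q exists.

YES

LTS(P): 2 reachable states
  m0 = rec X. b.(0 + 0)\{c} + a.X | =a=> m0, =b=> m1
  m1 = (0 + 0)\{c} | ∅
LTS(Q): 3 reachable states
  n0 = b.(0 + 0)\{c} + a.(rec X. b.(0 + 0)\{c} + a.X) | =a=> n1, =b=> n2
  n1 = rec X. b.(0 + 0)\{c} + a.X | =a=> n1, =b=> n2
  n2 = (0 + 0)\{c} | ∅
Partition-refinement fixed point:
  B0 = {m0, n0, n1}
  B1 = {m1, n2}
m0 ∈ B0, n0 ∈ B0 → same block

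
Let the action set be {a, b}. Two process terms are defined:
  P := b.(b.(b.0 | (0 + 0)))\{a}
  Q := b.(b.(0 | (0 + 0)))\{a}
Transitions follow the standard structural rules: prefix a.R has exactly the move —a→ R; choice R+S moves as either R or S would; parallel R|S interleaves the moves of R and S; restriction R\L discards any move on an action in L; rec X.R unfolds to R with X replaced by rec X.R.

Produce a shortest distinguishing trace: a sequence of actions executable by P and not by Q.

Reachable graph of P (4 states):
  s0 = b.(b.(b.0 | (0 + 0)))\{a} → -b-> s1
  s1 = (b.(b.0 | (0 + 0)))\{a} → -b-> s2
  s2 = (b.0 | (0 + 0))\{a} → -b-> s3
  s3 = (0 | (0 + 0))\{a} → ∅
Reachable graph of Q (3 states):
  t0 = b.(b.(0 | (0 + 0)))\{a} → -b-> t1
  t1 = (b.(0 | (0 + 0)))\{a} → -b-> t2
  t2 = (0 | (0 + 0))\{a} → ∅
Executing bbb from P (initial set {s0}):
  after b @ step 1: {s1}
  after b @ step 2: {s2}
  after b @ step 3: {s3}
  ✓ P
Executing bbb from Q (initial set {t0}):
  after b @ step 1: {t1}
  after b @ step 2: {t2}
  after b @ step 3: ∅ (Q stuck)

bbb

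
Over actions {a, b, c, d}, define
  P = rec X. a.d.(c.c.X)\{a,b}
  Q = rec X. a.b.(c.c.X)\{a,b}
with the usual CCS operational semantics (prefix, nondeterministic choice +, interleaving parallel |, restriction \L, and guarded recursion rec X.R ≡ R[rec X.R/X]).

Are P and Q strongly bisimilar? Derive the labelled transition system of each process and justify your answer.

P's transition system — 5 states:
  s0 = rec X. a.d.(c.c.X)\{a,b} :: ··a··> s1
  s1 = d.(c.c.(rec X. a.d.(c.c.X)\{a,b}))\{a,b} :: ··d··> s2
  s2 = (c.c.(rec X. a.d.(c.c.X)\{a,b}))\{a,b} :: ··c··> s3
  s3 = (c.(rec X. a.d.(c.c.X)\{a,b}))\{a,b} :: ··c··> s4
  s4 = (rec X. a.d.(c.c.X)\{a,b})\{a,b} :: (no moves)
Q's transition system — 5 states:
  t0 = rec X. a.b.(c.c.X)\{a,b} :: ··a··> t1
  t1 = b.(c.c.(rec X. a.b.(c.c.X)\{a,b}))\{a,b} :: ··b··> t2
  t2 = (c.c.(rec X. a.b.(c.c.X)\{a,b}))\{a,b} :: ··c··> t3
  t3 = (c.(rec X. a.b.(c.c.X)\{a,b}))\{a,b} :: ··c··> t4
  t4 = (rec X. a.b.(c.c.X)\{a,b})\{a,b} :: (no moves)
Partition-refinement fixed point:
  B0 = {s0}
  B1 = {s1}
  B2 = {s2, t2}
  B3 = {s3, t3}
  B4 = {s4, t4}
  B5 = {t0}
  B6 = {t1}
s0 ∈ B0, t0 ∈ B5 → different blocks

not bisimilar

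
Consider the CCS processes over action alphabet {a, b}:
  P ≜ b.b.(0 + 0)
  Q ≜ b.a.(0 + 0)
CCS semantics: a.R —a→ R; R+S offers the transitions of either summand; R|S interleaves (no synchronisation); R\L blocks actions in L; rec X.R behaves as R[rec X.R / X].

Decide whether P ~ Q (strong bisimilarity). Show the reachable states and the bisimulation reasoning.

not bisimilar

P's transition system — 3 states:
  p0 = b.b.(0 + 0) :: =b=> p1
  p1 = b.(0 + 0) :: =b=> p2
  p2 = 0 + 0 :: (no moves)
Q's transition system — 3 states:
  q0 = b.a.(0 + 0) :: =b=> q1
  q1 = a.(0 + 0) :: =a=> q2
  q2 = 0 + 0 :: (no moves)
Partition-refinement fixed point:
  B0 = {p0}
  B1 = {p1}
  B2 = {p2, q2}
  B3 = {q0}
  B4 = {q1}
p0 ∈ B0, q0 ∈ B3 → different blocks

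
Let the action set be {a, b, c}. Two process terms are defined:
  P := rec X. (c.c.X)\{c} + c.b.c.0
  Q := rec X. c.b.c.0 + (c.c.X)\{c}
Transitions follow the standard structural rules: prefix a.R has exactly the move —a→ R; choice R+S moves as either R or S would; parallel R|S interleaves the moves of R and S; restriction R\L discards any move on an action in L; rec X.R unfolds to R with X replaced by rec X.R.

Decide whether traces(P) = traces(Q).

Reachable graph of P (4 states):
  m0 = rec X. (c.c.X)\{c} + c.b.c.0 :: —c→ m1
  m1 = b.c.0 :: —b→ m2
  m2 = c.0 :: —c→ m3
  m3 = 0 :: (no moves)
Reachable graph of Q (4 states):
  n0 = rec X. c.b.c.0 + (c.c.X)\{c} :: —c→ n1
  n1 = b.c.0 :: —b→ n2
  n2 = c.0 :: —c→ n3
  n3 = 0 :: (no moves)
Bisimilarity quotient blocks:
  B0 = {m0, n0}
  B1 = {m1, n1}
  B2 = {m2, n2}
  B3 = {m3, n3}
m0 ∈ B0, n0 ∈ B0 → same block
Bisimilar ⇒ trace-equivalent.

traces(P) = traces(Q)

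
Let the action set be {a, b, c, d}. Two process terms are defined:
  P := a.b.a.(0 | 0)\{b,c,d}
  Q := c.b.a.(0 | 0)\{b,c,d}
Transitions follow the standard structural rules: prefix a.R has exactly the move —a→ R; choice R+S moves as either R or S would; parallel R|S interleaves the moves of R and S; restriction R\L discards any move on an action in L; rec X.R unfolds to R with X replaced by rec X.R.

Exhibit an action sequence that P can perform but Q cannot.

LTS(P): 4 reachable states
  u0 = a.b.a.(0 | 0)\{b,c,d} has moves --a--▸ u1
  u1 = b.a.(0 | 0)\{b,c,d} has moves --b--▸ u2
  u2 = a.(0 | 0)\{b,c,d} has moves --a--▸ u3
  u3 = (0 | 0)\{b,c,d} has moves ∅
LTS(Q): 4 reachable states
  v0 = c.b.a.(0 | 0)\{b,c,d} has moves --c--▸ v1
  v1 = b.a.(0 | 0)\{b,c,d} has moves --b--▸ v2
  v2 = a.(0 | 0)\{b,c,d} has moves --a--▸ v3
  v3 = (0 | 0)\{b,c,d} has moves ∅
Trace ⟨a⟩ through P, begin at {u0}:
  after a @ step 1: {u1}
  ✓ P
Trace ⟨a⟩ through Q, begin at {v0}:
  after a @ step 1: ∅  — Q cannot continue

a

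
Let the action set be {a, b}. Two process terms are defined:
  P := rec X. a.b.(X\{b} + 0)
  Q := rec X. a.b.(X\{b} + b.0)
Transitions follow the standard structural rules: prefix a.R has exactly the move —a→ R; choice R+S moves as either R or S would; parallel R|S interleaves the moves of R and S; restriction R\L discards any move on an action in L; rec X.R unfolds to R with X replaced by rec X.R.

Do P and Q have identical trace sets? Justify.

traces(P) ≠ traces(Q) — witness ⟨abb⟩

P's transition system — 4 states:
  s0 = rec X. a.b.(X\{b} + 0) → =a=> s1
  s1 = b.((rec X. a.b.(X\{b} + 0))\{b} + 0) → =b=> s2
  s2 = (rec X. a.b.(X\{b} + 0))\{b} + 0 → =a=> s3
  s3 = (b.((rec X. a.b.(X\{b} + 0))\{b} + 0))\{b} → (no moves)
Q's transition system — 5 states:
  t0 = rec X. a.b.(X\{b} + b.0) → =a=> t1
  t1 = b.((rec X. a.b.(X\{b} + b.0))\{b} + b.0) → =b=> t2
  t2 = (rec X. a.b.(X\{b} + b.0))\{b} + b.0 → =a=> t3, =b=> t4
  t3 = (b.((rec X. a.b.(X\{b} + b.0))\{b} + b.0))\{b} → (no moves)
  t4 = 0 → (no moves)
Trace ⟨abb⟩ through Q, begin at {t0}:
  [1] a ⇒ {t1}
  [2] b ⇒ {t2}
  [3] b ⇒ {t4}
  Q completes σ.
Trace ⟨abb⟩ through P, begin at {s0}:
  [1] a ⇒ {s1}
  [2] b ⇒ {s2}
  [3] b ⇒ ∅ (P stuck)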